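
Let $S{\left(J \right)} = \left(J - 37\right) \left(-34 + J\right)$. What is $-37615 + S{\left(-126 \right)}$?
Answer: $-11535$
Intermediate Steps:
$S{\left(J \right)} = \left(-37 + J\right) \left(-34 + J\right)$
$-37615 + S{\left(-126 \right)} = -37615 + \left(1258 + \left(-126\right)^{2} - -8946\right) = -37615 + \left(1258 + 15876 + 8946\right) = -37615 + 26080 = -11535$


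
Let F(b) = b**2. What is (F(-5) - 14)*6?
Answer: 66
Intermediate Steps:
(F(-5) - 14)*6 = ((-5)**2 - 14)*6 = (25 - 14)*6 = 11*6 = 66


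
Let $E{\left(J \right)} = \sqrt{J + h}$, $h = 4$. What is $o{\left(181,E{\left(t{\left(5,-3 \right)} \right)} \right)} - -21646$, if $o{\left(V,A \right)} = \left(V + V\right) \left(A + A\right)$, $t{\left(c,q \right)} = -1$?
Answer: $21646 + 724 \sqrt{3} \approx 22900.0$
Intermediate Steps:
$E{\left(J \right)} = \sqrt{4 + J}$ ($E{\left(J \right)} = \sqrt{J + 4} = \sqrt{4 + J}$)
$o{\left(V,A \right)} = 4 A V$ ($o{\left(V,A \right)} = 2 V 2 A = 4 A V$)
$o{\left(181,E{\left(t{\left(5,-3 \right)} \right)} \right)} - -21646 = 4 \sqrt{4 - 1} \cdot 181 - -21646 = 4 \sqrt{3} \cdot 181 + 21646 = 724 \sqrt{3} + 21646 = 21646 + 724 \sqrt{3}$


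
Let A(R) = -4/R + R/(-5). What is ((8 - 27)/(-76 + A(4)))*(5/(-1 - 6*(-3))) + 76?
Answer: 503063/6613 ≈ 76.072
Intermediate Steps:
A(R) = -4/R - R/5 (A(R) = -4/R + R*(-⅕) = -4/R - R/5)
((8 - 27)/(-76 + A(4)))*(5/(-1 - 6*(-3))) + 76 = ((8 - 27)/(-76 + (-4/4 - ⅕*4)))*(5/(-1 - 6*(-3))) + 76 = (-19/(-76 + (-4*¼ - ⅘)))*(5/(-1 + 18)) + 76 = (-19/(-76 + (-1 - ⅘)))*(5/17) + 76 = (-19/(-76 - 9/5))*(5*(1/17)) + 76 = -19/(-389/5)*(5/17) + 76 = -19*(-5/389)*(5/17) + 76 = (95/389)*(5/17) + 76 = 475/6613 + 76 = 503063/6613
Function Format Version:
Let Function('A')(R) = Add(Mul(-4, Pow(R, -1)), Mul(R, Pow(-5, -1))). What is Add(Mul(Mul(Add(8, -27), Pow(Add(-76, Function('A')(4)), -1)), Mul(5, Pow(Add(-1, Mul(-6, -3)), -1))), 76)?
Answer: Rational(503063, 6613) ≈ 76.072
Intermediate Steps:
Function('A')(R) = Add(Mul(-4, Pow(R, -1)), Mul(Rational(-1, 5), R)) (Function('A')(R) = Add(Mul(-4, Pow(R, -1)), Mul(R, Rational(-1, 5))) = Add(Mul(-4, Pow(R, -1)), Mul(Rational(-1, 5), R)))
Add(Mul(Mul(Add(8, -27), Pow(Add(-76, Function('A')(4)), -1)), Mul(5, Pow(Add(-1, Mul(-6, -3)), -1))), 76) = Add(Mul(Mul(Add(8, -27), Pow(Add(-76, Add(Mul(-4, Pow(4, -1)), Mul(Rational(-1, 5), 4))), -1)), Mul(5, Pow(Add(-1, Mul(-6, -3)), -1))), 76) = Add(Mul(Mul(-19, Pow(Add(-76, Add(Mul(-4, Rational(1, 4)), Rational(-4, 5))), -1)), Mul(5, Pow(Add(-1, 18), -1))), 76) = Add(Mul(Mul(-19, Pow(Add(-76, Add(-1, Rational(-4, 5))), -1)), Mul(5, Pow(17, -1))), 76) = Add(Mul(Mul(-19, Pow(Add(-76, Rational(-9, 5)), -1)), Mul(5, Rational(1, 17))), 76) = Add(Mul(Mul(-19, Pow(Rational(-389, 5), -1)), Rational(5, 17)), 76) = Add(Mul(Mul(-19, Rational(-5, 389)), Rational(5, 17)), 76) = Add(Mul(Rational(95, 389), Rational(5, 17)), 76) = Add(Rational(475, 6613), 76) = Rational(503063, 6613)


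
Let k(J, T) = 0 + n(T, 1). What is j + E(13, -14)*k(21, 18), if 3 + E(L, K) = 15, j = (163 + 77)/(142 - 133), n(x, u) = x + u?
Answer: 764/3 ≈ 254.67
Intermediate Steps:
n(x, u) = u + x
j = 80/3 (j = 240/9 = 240*(1/9) = 80/3 ≈ 26.667)
E(L, K) = 12 (E(L, K) = -3 + 15 = 12)
k(J, T) = 1 + T (k(J, T) = 0 + (1 + T) = 1 + T)
j + E(13, -14)*k(21, 18) = 80/3 + 12*(1 + 18) = 80/3 + 12*19 = 80/3 + 228 = 764/3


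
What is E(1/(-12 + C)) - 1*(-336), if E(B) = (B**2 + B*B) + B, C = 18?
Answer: 3026/9 ≈ 336.22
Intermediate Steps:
E(B) = B + 2*B**2 (E(B) = (B**2 + B**2) + B = 2*B**2 + B = B + 2*B**2)
E(1/(-12 + C)) - 1*(-336) = (1 + 2/(-12 + 18))/(-12 + 18) - 1*(-336) = (1 + 2/6)/6 + 336 = (1 + 2*(1/6))/6 + 336 = (1 + 1/3)/6 + 336 = (1/6)*(4/3) + 336 = 2/9 + 336 = 3026/9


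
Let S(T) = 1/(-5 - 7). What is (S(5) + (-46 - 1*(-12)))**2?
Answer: 167281/144 ≈ 1161.7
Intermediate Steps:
S(T) = -1/12 (S(T) = 1/(-12) = -1/12)
(S(5) + (-46 - 1*(-12)))**2 = (-1/12 + (-46 - 1*(-12)))**2 = (-1/12 + (-46 + 12))**2 = (-1/12 - 34)**2 = (-409/12)**2 = 167281/144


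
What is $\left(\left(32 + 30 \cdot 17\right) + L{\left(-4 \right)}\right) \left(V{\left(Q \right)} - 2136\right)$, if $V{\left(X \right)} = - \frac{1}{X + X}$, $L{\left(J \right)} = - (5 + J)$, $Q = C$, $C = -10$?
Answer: $- \frac{23110979}{20} \approx -1.1555 \cdot 10^{6}$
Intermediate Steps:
$Q = -10$
$L{\left(J \right)} = -5 - J$
$V{\left(X \right)} = - \frac{1}{2 X}$
$\left(\left(32 + 30 \cdot 17\right) + L{\left(-4 \right)}\right) \left(V{\left(Q \right)} - 2136\right) = \left(\left(32 + 30 \cdot 17\right) - 1\right) \left(- \frac{1}{2 \left(-10\right)} - 2136\right) = \left(\left(32 + 510\right) + \left(-5 + 4\right)\right) \left(\left(- \frac{1}{2}\right) \left(- \frac{1}{10}\right) - 2136\right) = \left(542 - 1\right) \left(\frac{1}{20} - 2136\right) = 541 \left(- \frac{42719}{20}\right) = - \frac{23110979}{20}$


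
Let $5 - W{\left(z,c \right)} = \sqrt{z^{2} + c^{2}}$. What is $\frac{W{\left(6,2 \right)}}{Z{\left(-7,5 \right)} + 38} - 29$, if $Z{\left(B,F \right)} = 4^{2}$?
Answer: $- \frac{1561}{54} - \frac{\sqrt{10}}{27} \approx -29.025$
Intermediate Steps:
$Z{\left(B,F \right)} = 16$
$W{\left(z,c \right)} = 5 - \sqrt{c^{2} + z^{2}}$ ($W{\left(z,c \right)} = 5 - \sqrt{z^{2} + c^{2}} = 5 - \sqrt{c^{2} + z^{2}}$)
$\frac{W{\left(6,2 \right)}}{Z{\left(-7,5 \right)} + 38} - 29 = \frac{5 - \sqrt{2^{2} + 6^{2}}}{16 + 38} - 29 = \frac{5 - \sqrt{4 + 36}}{54} - 29 = \left(5 - \sqrt{40}\right) \frac{1}{54} - 29 = \left(5 - 2 \sqrt{10}\right) \frac{1}{54} - 29 = \left(\frac{5}{54} - \frac{\sqrt{10}}{27}\right) - 29 = - \frac{1561}{54} - \frac{\sqrt{10}}{27}$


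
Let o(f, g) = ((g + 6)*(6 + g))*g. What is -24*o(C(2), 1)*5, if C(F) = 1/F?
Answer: -5880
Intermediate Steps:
o(f, g) = g*(6 + g)² (o(f, g) = ((6 + g)*(6 + g))*g = (6 + g)²*g = g*(6 + g)²)
-24*o(C(2), 1)*5 = -24*(6 + 1)²*5 = -24*7²*5 = -24*49*5 = -1176*5 = -5880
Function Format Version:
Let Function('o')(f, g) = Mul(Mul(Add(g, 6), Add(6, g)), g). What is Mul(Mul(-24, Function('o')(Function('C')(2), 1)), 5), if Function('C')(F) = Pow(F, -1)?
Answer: -5880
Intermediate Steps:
Function('o')(f, g) = Mul(g, Pow(Add(6, g), 2)) (Function('o')(f, g) = Mul(Mul(Add(6, g), Add(6, g)), g) = Mul(Pow(Add(6, g), 2), g) = Mul(g, Pow(Add(6, g), 2)))
Mul(Mul(-24, Function('o')(Function('C')(2), 1)), 5) = Mul(Mul(-24, Mul(1, Pow(Add(6, 1), 2))), 5) = Mul(Mul(-24, Mul(1, Pow(7, 2))), 5) = Mul(Mul(-24, Mul(1, 49)), 5) = Mul(Mul(-24, 49), 5) = Mul(-1176, 5) = -5880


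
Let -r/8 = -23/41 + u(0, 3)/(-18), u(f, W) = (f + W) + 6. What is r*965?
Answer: 335820/41 ≈ 8190.7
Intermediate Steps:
u(f, W) = 6 + W + f (u(f, W) = (W + f) + 6 = 6 + W + f)
r = 348/41 (r = -8*(-23/41 + (6 + 3 + 0)/(-18)) = -8*(-23*1/41 + 9*(-1/18)) = -8*(-23/41 - 1/2) = -8*(-87/82) = 348/41 ≈ 8.4878)
r*965 = (348/41)*965 = 335820/41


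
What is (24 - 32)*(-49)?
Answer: 392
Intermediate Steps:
(24 - 32)*(-49) = -8*(-49) = 392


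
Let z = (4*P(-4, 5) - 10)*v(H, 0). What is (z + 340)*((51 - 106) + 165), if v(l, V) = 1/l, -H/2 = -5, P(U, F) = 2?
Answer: 37378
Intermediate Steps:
H = 10 (H = -2*(-5) = 10)
z = -⅕ (z = (4*2 - 10)/10 = (8 - 10)*(⅒) = -2*⅒ = -⅕ ≈ -0.20000)
(z + 340)*((51 - 106) + 165) = (-⅕ + 340)*((51 - 106) + 165) = 1699*(-55 + 165)/5 = (1699/5)*110 = 37378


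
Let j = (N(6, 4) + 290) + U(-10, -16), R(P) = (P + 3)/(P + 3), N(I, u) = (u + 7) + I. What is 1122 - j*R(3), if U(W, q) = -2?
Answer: 817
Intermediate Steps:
N(I, u) = 7 + I + u (N(I, u) = (7 + u) + I = 7 + I + u)
R(P) = 1 (R(P) = (3 + P)/(3 + P) = 1)
j = 305 (j = ((7 + 6 + 4) + 290) - 2 = (17 + 290) - 2 = 307 - 2 = 305)
1122 - j*R(3) = 1122 - 305 = 817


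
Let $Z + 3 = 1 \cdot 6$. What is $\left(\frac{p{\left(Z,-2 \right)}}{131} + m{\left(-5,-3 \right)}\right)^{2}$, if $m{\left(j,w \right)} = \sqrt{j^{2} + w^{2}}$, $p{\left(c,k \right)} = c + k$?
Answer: $\frac{583475}{17161} + \frac{2 \sqrt{34}}{131} \approx 34.089$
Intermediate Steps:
$Z = 3$ ($Z = -3 + 1 \cdot 6 = -3 + 6 = 3$)
$\left(\frac{p{\left(Z,-2 \right)}}{131} + m{\left(-5,-3 \right)}\right)^{2} = \left(\frac{3 - 2}{131} + \sqrt{\left(-5\right)^{2} + \left(-3\right)^{2}}\right)^{2} = \left(1 \cdot \frac{1}{131} + \sqrt{25 + 9}\right)^{2} = \left(\frac{1}{131} + \sqrt{34}\right)^{2}$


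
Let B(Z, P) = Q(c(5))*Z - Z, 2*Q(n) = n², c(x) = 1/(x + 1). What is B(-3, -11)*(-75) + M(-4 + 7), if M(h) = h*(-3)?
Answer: -1847/8 ≈ -230.88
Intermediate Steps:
c(x) = 1/(1 + x)
Q(n) = n²/2
M(h) = -3*h
B(Z, P) = -71*Z/72 (B(Z, P) = ((1/(1 + 5))²/2)*Z - Z = ((1/6)²/2)*Z - Z = ((⅙)²/2)*Z - Z = ((½)*(1/36))*Z - Z = Z/72 - Z = -71*Z/72)
B(-3, -11)*(-75) + M(-4 + 7) = -71/72*(-3)*(-75) - 3*(-4 + 7) = (71/24)*(-75) - 3*3 = -1775/8 - 9 = -1847/8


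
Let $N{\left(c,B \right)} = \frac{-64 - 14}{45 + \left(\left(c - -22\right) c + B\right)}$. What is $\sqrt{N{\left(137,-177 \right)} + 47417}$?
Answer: $\frac{\sqrt{2469718477471}}{7217} \approx 217.75$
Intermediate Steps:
$N{\left(c,B \right)} = - \frac{78}{45 + B + c \left(22 + c\right)}$ ($N{\left(c,B \right)} = - \frac{78}{45 + \left(\left(c + 22\right) c + B\right)} = - \frac{78}{45 + \left(\left(22 + c\right) c + B\right)} = - \frac{78}{45 + \left(c \left(22 + c\right) + B\right)} = - \frac{78}{45 + \left(B + c \left(22 + c\right)\right)} = - \frac{78}{45 + B + c \left(22 + c\right)}$)
$\sqrt{N{\left(137,-177 \right)} + 47417} = \sqrt{- \frac{78}{45 - 177 + 137^{2} + 22 \cdot 137} + 47417} = \sqrt{- \frac{78}{45 - 177 + 18769 + 3014} + 47417} = \sqrt{- \frac{78}{21651} + 47417} = \sqrt{\left(-78\right) \frac{1}{21651} + 47417} = \sqrt{- \frac{26}{7217} + 47417} = \sqrt{\frac{342208463}{7217}} = \frac{\sqrt{2469718477471}}{7217}$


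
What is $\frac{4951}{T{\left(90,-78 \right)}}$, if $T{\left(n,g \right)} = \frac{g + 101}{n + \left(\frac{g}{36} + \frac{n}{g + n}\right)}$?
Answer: $\frac{1415986}{69} \approx 20522.0$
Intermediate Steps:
$T{\left(n,g \right)} = \frac{101 + g}{n + \frac{g}{36} + \frac{n}{g + n}}$ ($T{\left(n,g \right)} = \frac{101 + g}{n + \left(g \frac{1}{36} + \frac{n}{g + n}\right)} = \frac{101 + g}{n + \left(\frac{g}{36} + \frac{n}{g + n}\right)} = \frac{101 + g}{n + \frac{g}{36} + \frac{n}{g + n}}$)
$\frac{4951}{T{\left(90,-78 \right)}} = \frac{4951}{36 \frac{1}{\left(-78\right)^{2} + 36 \cdot 90 + 36 \cdot 90^{2} + 37 \left(-78\right) 90} \left(\left(-78\right)^{2} + 101 \left(-78\right) + 101 \cdot 90 - 7020\right)} = \frac{4951}{36 \frac{1}{6084 + 3240 + 36 \cdot 8100 - 259740} \left(6084 - 7878 + 9090 - 7020\right)} = \frac{4951}{36 \frac{1}{6084 + 3240 + 291600 - 259740} \cdot 276} = \frac{4951}{36 \cdot \frac{1}{41184} \cdot 276} = \frac{4951}{\frac{69}{286}} = 4951 \cdot \frac{286}{69} = \frac{1415986}{69}$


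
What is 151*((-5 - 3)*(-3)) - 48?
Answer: 3576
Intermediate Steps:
151*((-5 - 3)*(-3)) - 48 = 151*(-8*(-3)) - 48 = 151*24 - 48 = 3624 - 48 = 3576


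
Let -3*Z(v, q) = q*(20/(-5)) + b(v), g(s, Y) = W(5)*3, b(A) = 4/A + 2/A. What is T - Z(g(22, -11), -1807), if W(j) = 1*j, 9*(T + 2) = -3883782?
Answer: -6436858/15 ≈ -4.2912e+5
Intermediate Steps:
T = -1294600/3 (T = -2 + (⅑)*(-3883782) = -2 - 1294594/3 = -1294600/3 ≈ -4.3153e+5)
b(A) = 6/A
W(j) = j
g(s, Y) = 15 (g(s, Y) = 5*3 = 15)
Z(v, q) = -2/v + 4*q/3 (Z(v, q) = -(q*(20/(-5)) + 6/v)/3 = -(q*(20*(-⅕)) + 6/v)/3 = -(q*(-4) + 6/v)/3 = -(-4*q + 6/v)/3 = -2/v + 4*q/3)
T - Z(g(22, -11), -1807) = -1294600/3 - (-2/15 + (4/3)*(-1807)) = -1294600/3 - (-2*1/15 - 7228/3) = -1294600/3 - (-2/15 - 7228/3) = -1294600/3 - 1*(-36142/15) = -1294600/3 + 36142/15 = -6436858/15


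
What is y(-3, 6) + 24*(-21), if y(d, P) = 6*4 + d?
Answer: -483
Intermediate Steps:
y(d, P) = 24 + d
y(-3, 6) + 24*(-21) = (24 - 3) + 24*(-21) = 21 - 504 = -483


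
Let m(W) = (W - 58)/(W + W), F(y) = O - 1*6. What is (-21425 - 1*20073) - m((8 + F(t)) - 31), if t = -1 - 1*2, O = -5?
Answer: -705489/17 ≈ -41499.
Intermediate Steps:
t = -3 (t = -1 - 2 = -3)
F(y) = -11 (F(y) = -5 - 1*6 = -5 - 6 = -11)
m(W) = (-58 + W)/(2*W) (m(W) = (-58 + W)/((2*W)) = (-58 + W)*(1/(2*W)) = (-58 + W)/(2*W))
(-21425 - 1*20073) - m((8 + F(t)) - 31) = (-21425 - 1*20073) - (-58 + ((8 - 11) - 31))/(2*((8 - 11) - 31)) = (-21425 - 20073) - (-58 + (-3 - 31))/(2*(-3 - 31)) = -41498 - (-58 - 34)/(2*(-34)) = -41498 - (-1)*(-92)/(2*34) = -41498 - 1*23/17 = -41498 - 23/17 = -705489/17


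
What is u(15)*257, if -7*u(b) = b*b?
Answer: -57825/7 ≈ -8260.7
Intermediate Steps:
u(b) = -b²/7 (u(b) = -b*b/7 = -b²/7)
u(15)*257 = -⅐*15²*257 = -⅐*225*257 = -225/7*257 = -57825/7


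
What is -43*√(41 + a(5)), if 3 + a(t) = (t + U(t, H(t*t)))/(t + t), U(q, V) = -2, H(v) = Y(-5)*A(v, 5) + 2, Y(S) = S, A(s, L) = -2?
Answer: -43*√3830/10 ≈ -266.11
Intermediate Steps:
H(v) = 12 (H(v) = -5*(-2) + 2 = 10 + 2 = 12)
a(t) = -3 + (-2 + t)/(2*t) (a(t) = -3 + (t - 2)/(t + t) = -3 + (-2 + t)/((2*t)) = -3 + (-2 + t)*(1/(2*t)) = -3 + (-2 + t)/(2*t))
-43*√(41 + a(5)) = -43*√(41 + (-5/2 - 1/5)) = -43*√(41 + (-5/2 - 1*⅕)) = -43*√(41 + (-5/2 - ⅕)) = -43*√(41 - 27/10) = -43*√3830/10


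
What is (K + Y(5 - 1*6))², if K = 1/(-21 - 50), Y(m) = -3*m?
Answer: 44944/5041 ≈ 8.9157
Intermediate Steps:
K = -1/71 (K = 1/(-71) = -1/71 ≈ -0.014085)
(K + Y(5 - 1*6))² = (-1/71 - 3*(5 - 1*6))² = (-1/71 - 3*(5 - 6))² = (-1/71 - 3*(-1))² = (-1/71 + 3)² = (212/71)² = 44944/5041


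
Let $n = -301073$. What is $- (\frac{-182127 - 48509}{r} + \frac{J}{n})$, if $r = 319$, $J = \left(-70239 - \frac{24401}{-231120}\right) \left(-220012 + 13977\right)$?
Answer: $\frac{216601096966405079}{4439458674288} \approx 48790.0$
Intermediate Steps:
$J = \frac{668938502387753}{46224}$ ($J = \left(-70239 - - \frac{24401}{231120}\right) \left(-206035\right) = \left(-70239 + \frac{24401}{231120}\right) \left(-206035\right) = \left(- \frac{16233613279}{231120}\right) \left(-206035\right) = \frac{668938502387753}{46224} \approx 1.4472 \cdot 10^{10}$)
$- (\frac{-182127 - 48509}{r} + \frac{J}{n}) = - (\frac{-182127 - 48509}{319} + \frac{668938502387753}{46224 \left(-301073\right)}) = - (\left(-230636\right) \frac{1}{319} + \frac{668938502387753}{46224} \left(- \frac{1}{301073}\right)) = - (- \frac{230636}{319} - \frac{668938502387753}{13916798352}) = \left(-1\right) \left(- \frac{216601096966405079}{4439458674288}\right) = \frac{216601096966405079}{4439458674288}$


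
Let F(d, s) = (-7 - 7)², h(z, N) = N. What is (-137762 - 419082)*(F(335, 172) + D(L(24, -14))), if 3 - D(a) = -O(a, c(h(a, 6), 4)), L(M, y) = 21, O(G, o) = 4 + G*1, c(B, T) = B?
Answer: -124733056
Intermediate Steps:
O(G, o) = 4 + G
D(a) = 7 + a (D(a) = 3 - (-1)*(4 + a) = 3 - (-4 - a) = 3 + (4 + a) = 7 + a)
F(d, s) = 196 (F(d, s) = (-14)² = 196)
(-137762 - 419082)*(F(335, 172) + D(L(24, -14))) = (-137762 - 419082)*(196 + (7 + 21)) = -556844*(196 + 28) = -556844*224 = -124733056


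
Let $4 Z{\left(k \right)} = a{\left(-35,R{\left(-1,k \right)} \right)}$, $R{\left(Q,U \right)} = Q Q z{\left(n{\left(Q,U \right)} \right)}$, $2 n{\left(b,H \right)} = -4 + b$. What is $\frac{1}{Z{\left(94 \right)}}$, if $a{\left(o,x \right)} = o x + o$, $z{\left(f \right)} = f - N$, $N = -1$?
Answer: $\frac{8}{35} \approx 0.22857$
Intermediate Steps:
$n{\left(b,H \right)} = -2 + \frac{b}{2}$ ($n{\left(b,H \right)} = \frac{-4 + b}{2} = -2 + \frac{b}{2}$)
$z{\left(f \right)} = 1 + f$ ($z{\left(f \right)} = f - -1 = f + 1 = 1 + f$)
$R{\left(Q,U \right)} = Q^{2} \left(-1 + \frac{Q}{2}\right)$ ($R{\left(Q,U \right)} = Q Q \left(1 + \left(-2 + \frac{Q}{2}\right)\right) = Q^{2} \left(-1 + \frac{Q}{2}\right)$)
$a{\left(o,x \right)} = o + o x$
$Z{\left(k \right)} = \frac{35}{8}$ ($Z{\left(k \right)} = \frac{\left(-35\right) \left(1 + \frac{\left(-1\right)^{2} \left(-2 - 1\right)}{2}\right)}{4} = \frac{\left(-35\right) \left(1 + \frac{1}{2} \cdot 1 \left(-3\right)\right)}{4} = \frac{\left(-35\right) \left(1 - \frac{3}{2}\right)}{4} = \frac{\left(-35\right) \left(- \frac{1}{2}\right)}{4} = \frac{1}{4} \cdot \frac{35}{2} = \frac{35}{8}$)
$\frac{1}{Z{\left(94 \right)}} = \frac{1}{\frac{35}{8}} = \frac{8}{35}$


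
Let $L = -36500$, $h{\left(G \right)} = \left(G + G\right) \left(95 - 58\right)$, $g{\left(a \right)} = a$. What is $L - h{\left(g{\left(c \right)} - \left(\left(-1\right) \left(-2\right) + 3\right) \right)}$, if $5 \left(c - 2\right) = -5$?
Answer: $-36204$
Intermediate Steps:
$c = 1$ ($c = 2 + \frac{1}{5} \left(-5\right) = 2 - 1 = 1$)
$h{\left(G \right)} = 74 G$ ($h{\left(G \right)} = 2 G 37 = 74 G$)
$L - h{\left(g{\left(c \right)} - \left(\left(-1\right) \left(-2\right) + 3\right) \right)} = -36500 - 74 \left(1 - \left(\left(-1\right) \left(-2\right) + 3\right)\right) = -36500 - 74 \left(1 - \left(2 + 3\right)\right) = -36500 - 74 \left(1 - 5\right) = -36500 - 74 \left(-4\right) = -36500 - -296 = -36500 + 296 = -36204$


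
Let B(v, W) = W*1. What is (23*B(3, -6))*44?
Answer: -6072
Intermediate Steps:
B(v, W) = W
(23*B(3, -6))*44 = (23*(-6))*44 = -138*44 = -6072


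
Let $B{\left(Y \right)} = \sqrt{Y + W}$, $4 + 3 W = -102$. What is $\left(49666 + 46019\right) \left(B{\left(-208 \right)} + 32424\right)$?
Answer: $3102490440 + 31895 i \sqrt{2190} \approx 3.1025 \cdot 10^{9} + 1.4926 \cdot 10^{6} i$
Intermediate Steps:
$W = - \frac{106}{3}$ ($W = - \frac{4}{3} + \frac{1}{3} \left(-102\right) = - \frac{4}{3} - 34 = - \frac{106}{3} \approx -35.333$)
$B{\left(Y \right)} = \sqrt{- \frac{106}{3} + Y}$ ($B{\left(Y \right)} = \sqrt{Y - \frac{106}{3}} = \sqrt{- \frac{106}{3} + Y}$)
$\left(49666 + 46019\right) \left(B{\left(-208 \right)} + 32424\right) = \left(49666 + 46019\right) \left(\frac{\sqrt{-318 + 9 \left(-208\right)}}{3} + 32424\right) = 95685 \left(\frac{\sqrt{-318 - 1872}}{3} + 32424\right) = 95685 \left(\frac{\sqrt{-2190}}{3} + 32424\right) = 95685 \left(\frac{i \sqrt{2190}}{3} + 32424\right) = 95685 \left(32424 + \frac{i \sqrt{2190}}{3}\right) = 3102490440 + 31895 i \sqrt{2190}$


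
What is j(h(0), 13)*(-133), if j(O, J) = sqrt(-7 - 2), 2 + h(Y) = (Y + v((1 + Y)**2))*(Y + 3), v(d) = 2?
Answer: -399*I ≈ -399.0*I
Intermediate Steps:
h(Y) = -2 + (2 + Y)*(3 + Y) (h(Y) = -2 + (Y + 2)*(Y + 3) = -2 + (2 + Y)*(3 + Y))
j(O, J) = 3*I (j(O, J) = sqrt(-9) = 3*I)
j(h(0), 13)*(-133) = (3*I)*(-133) = -399*I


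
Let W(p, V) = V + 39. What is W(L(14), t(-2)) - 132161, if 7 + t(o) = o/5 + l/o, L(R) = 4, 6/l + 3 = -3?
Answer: -1321289/10 ≈ -1.3213e+5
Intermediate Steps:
l = -1 (l = 6/(-3 - 3) = 6/(-6) = 6*(-⅙) = -1)
t(o) = -7 - 1/o + o/5 (t(o) = -7 + (o/5 - 1/o) = -7 + (-1/o + o/5) = -7 - 1/o + o/5)
W(p, V) = 39 + V
W(L(14), t(-2)) - 132161 = (39 + (-7 - 1/(-2) + (⅕)*(-2))) - 132161 = (39 + (-7 - 1*(-½) - ⅖)) - 132161 = (39 + (-7 + ½ - ⅖)) - 132161 = (39 - 69/10) - 132161 = 321/10 - 132161 = -1321289/10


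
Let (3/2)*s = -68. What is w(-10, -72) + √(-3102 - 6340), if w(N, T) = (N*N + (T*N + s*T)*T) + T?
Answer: -286820 + I*√9442 ≈ -2.8682e+5 + 97.17*I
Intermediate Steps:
s = -136/3 (s = (⅔)*(-68) = -136/3 ≈ -45.333)
w(N, T) = T + N² + T*(-136*T/3 + N*T) (w(N, T) = (N*N + (T*N - 136*T/3)*T) + T = (N² + (N*T - 136*T/3)*T) + T = (N² + (-136*T/3 + N*T)*T) + T = (N² + T*(-136*T/3 + N*T)) + T = T + N² + T*(-136*T/3 + N*T))
w(-10, -72) + √(-3102 - 6340) = (-72 + (-10)² - 136/3*(-72)² - 10*(-72)²) + √(-3102 - 6340) = (-72 + 100 - 136/3*5184 - 10*5184) + √(-9442) = (-72 + 100 - 235008 - 51840) + I*√9442 = -286820 + I*√9442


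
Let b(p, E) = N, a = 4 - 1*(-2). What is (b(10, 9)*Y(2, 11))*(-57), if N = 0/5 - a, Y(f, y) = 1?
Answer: 342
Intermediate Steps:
a = 6 (a = 4 + 2 = 6)
N = -6 (N = 0/5 - 1*6 = 0*(1/5) - 6 = 0 - 6 = -6)
b(p, E) = -6
(b(10, 9)*Y(2, 11))*(-57) = -6*1*(-57) = -6*(-57) = 342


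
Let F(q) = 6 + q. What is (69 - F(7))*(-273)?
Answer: -15288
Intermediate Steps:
(69 - F(7))*(-273) = (69 - (6 + 7))*(-273) = (69 - 1*13)*(-273) = (69 - 13)*(-273) = 56*(-273) = -15288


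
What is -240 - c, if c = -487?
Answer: 247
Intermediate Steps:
-240 - c = -240 - 1*(-487) = -240 + 487 = 247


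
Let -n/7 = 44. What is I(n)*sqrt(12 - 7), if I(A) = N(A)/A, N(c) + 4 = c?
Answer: 78*sqrt(5)/77 ≈ 2.2651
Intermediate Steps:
n = -308 (n = -7*44 = -308)
N(c) = -4 + c
I(A) = (-4 + A)/A
I(n)*sqrt(12 - 7) = ((-4 - 308)/(-308))*sqrt(12 - 7) = (-1/308*(-312))*sqrt(5) = 78*sqrt(5)/77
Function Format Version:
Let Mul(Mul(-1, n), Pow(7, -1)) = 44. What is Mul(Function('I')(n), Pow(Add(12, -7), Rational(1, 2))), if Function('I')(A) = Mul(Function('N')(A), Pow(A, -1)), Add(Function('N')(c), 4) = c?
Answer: Mul(Rational(78, 77), Pow(5, Rational(1, 2))) ≈ 2.2651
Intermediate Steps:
n = -308 (n = Mul(-7, 44) = -308)
Function('N')(c) = Add(-4, c)
Function('I')(A) = Mul(Pow(A, -1), Add(-4, A)) (Function('I')(A) = Mul(Add(-4, A), Pow(A, -1)) = Mul(Pow(A, -1), Add(-4, A)))
Mul(Function('I')(n), Pow(Add(12, -7), Rational(1, 2))) = Mul(Mul(Pow(-308, -1), Add(-4, -308)), Pow(Add(12, -7), Rational(1, 2))) = Mul(Mul(Rational(-1, 308), -312), Pow(5, Rational(1, 2))) = Mul(Rational(78, 77), Pow(5, Rational(1, 2)))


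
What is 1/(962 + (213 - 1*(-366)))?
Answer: 1/1541 ≈ 0.00064893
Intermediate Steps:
1/(962 + (213 - 1*(-366))) = 1/(962 + (213 + 366)) = 1/(962 + 579) = 1/1541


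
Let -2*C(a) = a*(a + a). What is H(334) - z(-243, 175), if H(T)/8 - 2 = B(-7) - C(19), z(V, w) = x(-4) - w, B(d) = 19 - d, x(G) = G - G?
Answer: 3287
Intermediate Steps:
x(G) = 0
C(a) = -a² (C(a) = -a*(a + a)/2 = -a*2*a/2 = -a²)
z(V, w) = -w (z(V, w) = 0 - w = -w)
H(T) = 3112 (H(T) = 16 + 8*((19 - 1*(-7)) - (-1)*19²) = 16 + 8*((19 + 7) - (-1)*361) = 16 + 8*(26 - 1*(-361)) = 16 + 8*(26 + 361) = 16 + 8*387 = 16 + 3096 = 3112)
H(334) - z(-243, 175) = 3112 - (-1)*175 = 3112 - 1*(-175) = 3112 + 175 = 3287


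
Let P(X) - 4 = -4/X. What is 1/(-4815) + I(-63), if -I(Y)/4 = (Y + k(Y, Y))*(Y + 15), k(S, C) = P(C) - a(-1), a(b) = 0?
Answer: -381399367/33705 ≈ -11316.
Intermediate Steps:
P(X) = 4 - 4/X
k(S, C) = 4 - 4/C (k(S, C) = (4 - 4/C) - 1*0 = (4 - 4/C) + 0 = 4 - 4/C)
I(Y) = -4*(15 + Y)*(4 + Y - 4/Y) (I(Y) = -4*(Y + (4 - 4/Y))*(Y + 15) = -4*(4 + Y - 4/Y)*(15 + Y) = -4*(15 + Y)*(4 + Y - 4/Y))
1/(-4815) + I(-63) = 1/(-4815) + (-224 - 76*(-63) - 4*(-63)**2 + 240/(-63)) = -1/4815 + (-224 + 4788 - 4*3969 + 240*(-1/63)) = -1/4815 + (-224 + 4788 - 15876 - 80/21) = -1/4815 - 237632/21 = -381399367/33705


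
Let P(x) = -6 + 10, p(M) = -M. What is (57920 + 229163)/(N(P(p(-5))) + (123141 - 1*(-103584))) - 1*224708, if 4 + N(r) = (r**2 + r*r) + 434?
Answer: -51050449313/227187 ≈ -2.2471e+5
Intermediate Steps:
P(x) = 4
N(r) = 430 + 2*r**2 (N(r) = -4 + ((r**2 + r*r) + 434) = -4 + ((r**2 + r**2) + 434) = -4 + (2*r**2 + 434) = -4 + (434 + 2*r**2) = 430 + 2*r**2)
(57920 + 229163)/(N(P(p(-5))) + (123141 - 1*(-103584))) - 1*224708 = (57920 + 229163)/((430 + 2*4**2) + (123141 - 1*(-103584))) - 1*224708 = 287083/((430 + 2*16) + (123141 + 103584)) - 224708 = 287083/((430 + 32) + 226725) - 224708 = 287083/(462 + 226725) - 224708 = 287083/227187 - 224708 = -51050449313/227187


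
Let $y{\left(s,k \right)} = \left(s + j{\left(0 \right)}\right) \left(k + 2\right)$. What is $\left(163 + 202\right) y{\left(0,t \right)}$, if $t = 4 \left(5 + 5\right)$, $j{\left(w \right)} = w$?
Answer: $0$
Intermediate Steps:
$t = 40$ ($t = 4 \cdot 10 = 40$)
$y{\left(s,k \right)} = s \left(2 + k\right)$ ($y{\left(s,k \right)} = \left(s + 0\right) \left(k + 2\right) = s \left(2 + k\right)$)
$\left(163 + 202\right) y{\left(0,t \right)} = \left(163 + 202\right) 0 \left(2 + 40\right) = 365 \cdot 0 \cdot 42 = 365 \cdot 0 = 0$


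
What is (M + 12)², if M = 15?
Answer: 729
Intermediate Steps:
(M + 12)² = (15 + 12)² = 27² = 729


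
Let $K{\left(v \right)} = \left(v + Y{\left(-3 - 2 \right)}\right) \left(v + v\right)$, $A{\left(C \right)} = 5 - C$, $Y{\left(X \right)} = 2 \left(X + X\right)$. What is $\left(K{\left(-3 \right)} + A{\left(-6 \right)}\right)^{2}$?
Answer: $22201$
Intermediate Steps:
$Y{\left(X \right)} = 4 X$ ($Y{\left(X \right)} = 2 \cdot 2 X = 4 X$)
$K{\left(v \right)} = 2 v \left(-20 + v\right)$ ($K{\left(v \right)} = \left(v + 4 \left(-3 - 2\right)\right) \left(v + v\right) = \left(v + 4 \left(-5\right)\right) 2 v = \left(v - 20\right) 2 v = \left(-20 + v\right) 2 v = 2 v \left(-20 + v\right)$)
$\left(K{\left(-3 \right)} + A{\left(-6 \right)}\right)^{2} = \left(2 \left(-3\right) \left(-20 - 3\right) + \left(5 - -6\right)\right)^{2} = \left(2 \left(-3\right) \left(-23\right) + \left(5 + 6\right)\right)^{2} = \left(138 + 11\right)^{2} = 149^{2} = 22201$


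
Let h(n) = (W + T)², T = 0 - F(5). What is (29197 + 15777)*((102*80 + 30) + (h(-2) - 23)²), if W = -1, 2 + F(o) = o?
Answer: 370540786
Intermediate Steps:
F(o) = -2 + o
T = -3 (T = 0 - (-2 + 5) = 0 - 1*3 = 0 - 3 = -3)
h(n) = 16 (h(n) = (-1 - 3)² = (-4)² = 16)
(29197 + 15777)*((102*80 + 30) + (h(-2) - 23)²) = (29197 + 15777)*((102*80 + 30) + (16 - 23)²) = 44974*((8160 + 30) + (-7)²) = 44974*(8190 + 49) = 44974*8239 = 370540786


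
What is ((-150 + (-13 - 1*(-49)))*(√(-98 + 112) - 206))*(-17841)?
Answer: -418978044 + 2033874*√14 ≈ -4.1137e+8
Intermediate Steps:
((-150 + (-13 - 1*(-49)))*(√(-98 + 112) - 206))*(-17841) = ((-150 + (-13 + 49))*(√14 - 206))*(-17841) = ((-150 + 36)*(-206 + √14))*(-17841) = -114*(-206 + √14)*(-17841) = (23484 - 114*√14)*(-17841) = -418978044 + 2033874*√14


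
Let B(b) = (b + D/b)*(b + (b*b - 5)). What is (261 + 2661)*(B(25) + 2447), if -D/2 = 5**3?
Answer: 35420484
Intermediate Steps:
D = -250 (D = -2*5**3 = -2*125 = -250)
B(b) = (b - 250/b)*(-5 + b + b**2) (B(b) = (b - 250/b)*(b + (b*b - 5)) = (b - 250/b)*(b + (b**2 - 5)) = (b - 250/b)*(b + (-5 + b**2)) = (b - 250/b)*(-5 + b + b**2))
(261 + 2661)*(B(25) + 2447) = (261 + 2661)*((-250 + 25**2 + 25**3 - 255*25 + 1250/25) + 2447) = 2922*((-250 + 625 + 15625 - 6375 + 1250*(1/25)) + 2447) = 2922*((-250 + 625 + 15625 - 6375 + 50) + 2447) = 2922*(9675 + 2447) = 2922*12122 = 35420484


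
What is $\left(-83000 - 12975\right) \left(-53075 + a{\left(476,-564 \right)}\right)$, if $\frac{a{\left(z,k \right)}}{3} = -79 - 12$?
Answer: $5120074300$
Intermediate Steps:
$a{\left(z,k \right)} = -273$ ($a{\left(z,k \right)} = 3 \left(-79 - 12\right) = 3 \left(-91\right) = -273$)
$\left(-83000 - 12975\right) \left(-53075 + a{\left(476,-564 \right)}\right) = \left(-83000 - 12975\right) \left(-53075 - 273\right) = \left(-95975\right) \left(-53348\right) = 5120074300$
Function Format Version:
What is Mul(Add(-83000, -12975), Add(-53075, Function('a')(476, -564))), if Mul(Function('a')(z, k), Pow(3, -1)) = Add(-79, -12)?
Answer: 5120074300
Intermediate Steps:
Function('a')(z, k) = -273 (Function('a')(z, k) = Mul(3, Add(-79, -12)) = Mul(3, -91) = -273)
Mul(Add(-83000, -12975), Add(-53075, Function('a')(476, -564))) = Mul(Add(-83000, -12975), Add(-53075, -273)) = Mul(-95975, -53348) = 5120074300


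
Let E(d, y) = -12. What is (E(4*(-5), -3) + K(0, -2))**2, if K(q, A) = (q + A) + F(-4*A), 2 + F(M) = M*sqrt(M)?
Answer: 768 - 512*sqrt(2) ≈ 43.923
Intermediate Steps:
F(M) = -2 + M**(3/2) (F(M) = -2 + M*sqrt(M) = -2 + M**(3/2))
K(q, A) = -2 + A + q + 8*(-A)**(3/2) (K(q, A) = (q + A) + (-2 + (-4*A)**(3/2)) = (A + q) + (-2 + 8*(-A)**(3/2)) = -2 + A + q + 8*(-A)**(3/2))
(E(4*(-5), -3) + K(0, -2))**2 = (-12 + (-2 - 2 + 0 + 8*(-1*(-2))**(3/2)))**2 = (-12 + (-2 - 2 + 0 + 8*2**(3/2)))**2 = (-12 + (-2 - 2 + 0 + 8*(2*sqrt(2))))**2 = (-12 + (-2 - 2 + 0 + 16*sqrt(2)))**2 = (-12 + (-4 + 16*sqrt(2)))**2 = (-16 + 16*sqrt(2))**2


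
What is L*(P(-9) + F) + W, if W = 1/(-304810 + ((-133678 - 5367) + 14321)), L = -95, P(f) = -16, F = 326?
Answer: -12649776301/429534 ≈ -29450.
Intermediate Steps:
W = -1/429534 (W = 1/(-304810 + (-139045 + 14321)) = 1/(-304810 - 124724) = 1/(-429534) = -1/429534 ≈ -2.3281e-6)
L*(P(-9) + F) + W = -95*(-16 + 326) - 1/429534 = -95*310 - 1/429534 = -29450 - 1/429534 = -12649776301/429534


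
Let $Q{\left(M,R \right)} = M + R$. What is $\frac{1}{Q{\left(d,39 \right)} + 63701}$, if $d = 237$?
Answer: $\frac{1}{63977} \approx 1.5631 \cdot 10^{-5}$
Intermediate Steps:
$\frac{1}{Q{\left(d,39 \right)} + 63701} = \frac{1}{\left(237 + 39\right) + 63701} = \frac{1}{276 + 63701} = \frac{1}{63977}$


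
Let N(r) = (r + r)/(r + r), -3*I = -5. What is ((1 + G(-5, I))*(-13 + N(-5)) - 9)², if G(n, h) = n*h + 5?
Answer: 361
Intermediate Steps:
I = 5/3 (I = -⅓*(-5) = 5/3 ≈ 1.6667)
G(n, h) = 5 + h*n (G(n, h) = h*n + 5 = 5 + h*n)
N(r) = 1 (N(r) = (2*r)/((2*r)) = (2*r)*(1/(2*r)) = 1)
((1 + G(-5, I))*(-13 + N(-5)) - 9)² = ((1 + (5 + (5/3)*(-5)))*(-13 + 1) - 9)² = ((1 + (5 - 25/3))*(-12) - 9)² = ((1 - 10/3)*(-12) - 9)² = (-7/3*(-12) - 9)² = (28 - 9)² = 19² = 361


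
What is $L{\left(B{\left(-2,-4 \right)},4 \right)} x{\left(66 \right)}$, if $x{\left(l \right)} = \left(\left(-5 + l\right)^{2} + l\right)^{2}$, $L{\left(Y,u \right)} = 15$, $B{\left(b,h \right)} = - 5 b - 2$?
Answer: $215120535$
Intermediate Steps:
$B{\left(b,h \right)} = -2 - 5 b$
$x{\left(l \right)} = \left(l + \left(-5 + l\right)^{2}\right)^{2}$
$L{\left(B{\left(-2,-4 \right)},4 \right)} x{\left(66 \right)} = 15 \left(66 + \left(-5 + 66\right)^{2}\right)^{2} = 15 \left(66 + 61^{2}\right)^{2} = 15 \left(66 + 3721\right)^{2} = 15 \cdot 3787^{2} = 15 \cdot 14341369 = 215120535$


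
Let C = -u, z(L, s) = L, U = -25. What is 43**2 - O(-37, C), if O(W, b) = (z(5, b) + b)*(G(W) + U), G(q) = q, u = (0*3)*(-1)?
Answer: 2159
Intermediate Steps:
u = 0 (u = 0*(-1) = 0)
C = 0 (C = -1*0 = 0)
O(W, b) = (-25 + W)*(5 + b) (O(W, b) = (5 + b)*(W - 25) = (5 + b)*(-25 + W) = (-25 + W)*(5 + b))
43**2 - O(-37, C) = 43**2 - (-125 - 25*0 + 5*(-37) - 37*0) = 1849 - (-125 + 0 - 185 + 0) = 1849 - 1*(-310) = 1849 + 310 = 2159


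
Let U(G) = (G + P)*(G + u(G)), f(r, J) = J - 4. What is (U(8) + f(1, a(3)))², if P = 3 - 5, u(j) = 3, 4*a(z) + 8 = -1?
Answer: 57121/16 ≈ 3570.1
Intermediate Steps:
a(z) = -9/4 (a(z) = -2 + (¼)*(-1) = -2 - ¼ = -9/4)
f(r, J) = -4 + J
P = -2
U(G) = (-2 + G)*(3 + G) (U(G) = (G - 2)*(G + 3) = (-2 + G)*(3 + G))
(U(8) + f(1, a(3)))² = ((-6 + 8 + 8²) + (-4 - 9/4))² = ((-6 + 8 + 64) - 25/4)² = (66 - 25/4)² = (239/4)² = 57121/16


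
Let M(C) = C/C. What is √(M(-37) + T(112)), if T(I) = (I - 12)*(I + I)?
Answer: 3*√2489 ≈ 149.67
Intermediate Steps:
M(C) = 1
T(I) = 2*I*(-12 + I) (T(I) = (-12 + I)*(2*I) = 2*I*(-12 + I))
√(M(-37) + T(112)) = √(1 + 2*112*(-12 + 112)) = √(1 + 2*112*100) = √(1 + 22400) = √22401 = 3*√2489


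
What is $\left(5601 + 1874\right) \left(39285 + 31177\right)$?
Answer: $526703450$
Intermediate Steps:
$\left(5601 + 1874\right) \left(39285 + 31177\right) = 7475 \cdot 70462 = 526703450$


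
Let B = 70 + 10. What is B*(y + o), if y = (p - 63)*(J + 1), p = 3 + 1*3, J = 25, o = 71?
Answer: -112880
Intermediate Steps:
B = 80
p = 6 (p = 3 + 3 = 6)
y = -1482 (y = (6 - 63)*(25 + 1) = -57*26 = -1482)
B*(y + o) = 80*(-1482 + 71) = 80*(-1411) = -112880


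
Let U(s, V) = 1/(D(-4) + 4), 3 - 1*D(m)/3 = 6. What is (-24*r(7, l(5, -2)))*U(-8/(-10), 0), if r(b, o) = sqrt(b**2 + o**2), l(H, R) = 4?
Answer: 24*sqrt(65)/5 ≈ 38.699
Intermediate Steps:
D(m) = -9 (D(m) = 9 - 3*6 = 9 - 18 = -9)
U(s, V) = -1/5 (U(s, V) = 1/(-9 + 4) = 1/(-5) = -1/5)
(-24*r(7, l(5, -2)))*U(-8/(-10), 0) = -24*sqrt(7**2 + 4**2)*(-1/5) = -24*sqrt(49 + 16)*(-1/5) = -24*sqrt(65)*(-1/5) = 24*sqrt(65)/5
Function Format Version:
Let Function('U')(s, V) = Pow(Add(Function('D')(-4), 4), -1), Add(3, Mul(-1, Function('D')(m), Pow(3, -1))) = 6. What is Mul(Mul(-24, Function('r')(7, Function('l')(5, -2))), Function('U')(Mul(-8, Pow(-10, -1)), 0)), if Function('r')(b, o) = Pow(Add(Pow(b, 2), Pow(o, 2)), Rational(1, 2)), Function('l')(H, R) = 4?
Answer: Mul(Rational(24, 5), Pow(65, Rational(1, 2))) ≈ 38.699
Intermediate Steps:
Function('D')(m) = -9 (Function('D')(m) = Add(9, Mul(-3, 6)) = Add(9, -18) = -9)
Function('U')(s, V) = Rational(-1, 5) (Function('U')(s, V) = Pow(Add(-9, 4), -1) = Pow(-5, -1) = Rational(-1, 5))
Mul(Mul(-24, Function('r')(7, Function('l')(5, -2))), Function('U')(Mul(-8, Pow(-10, -1)), 0)) = Mul(Mul(-24, Pow(Add(Pow(7, 2), Pow(4, 2)), Rational(1, 2))), Rational(-1, 5)) = Mul(Mul(-24, Pow(Add(49, 16), Rational(1, 2))), Rational(-1, 5)) = Mul(Mul(-24, Pow(65, Rational(1, 2))), Rational(-1, 5)) = Mul(Rational(24, 5), Pow(65, Rational(1, 2)))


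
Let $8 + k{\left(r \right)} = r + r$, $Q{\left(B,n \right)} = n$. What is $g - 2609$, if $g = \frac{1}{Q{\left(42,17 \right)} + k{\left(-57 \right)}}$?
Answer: $- \frac{273946}{105} \approx -2609.0$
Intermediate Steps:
$k{\left(r \right)} = -8 + 2 r$ ($k{\left(r \right)} = -8 + \left(r + r\right) = -8 + 2 r$)
$g = - \frac{1}{105}$ ($g = \frac{1}{17 + \left(-8 + 2 \left(-57\right)\right)} = \frac{1}{17 - 122} = \frac{1}{-105} = - \frac{1}{105} \approx -0.0095238$)
$g - 2609 = - \frac{1}{105} - 2609 = - \frac{273946}{105}$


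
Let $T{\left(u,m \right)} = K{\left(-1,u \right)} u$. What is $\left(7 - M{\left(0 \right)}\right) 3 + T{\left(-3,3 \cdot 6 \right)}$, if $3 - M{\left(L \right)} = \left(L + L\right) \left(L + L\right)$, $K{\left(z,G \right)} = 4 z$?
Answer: $24$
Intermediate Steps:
$T{\left(u,m \right)} = - 4 u$ ($T{\left(u,m \right)} = 4 \left(-1\right) u = - 4 u$)
$M{\left(L \right)} = 3 - 4 L^{2}$ ($M{\left(L \right)} = 3 - \left(L + L\right) \left(L + L\right) = 3 - 2 L 2 L = 3 - 4 L^{2}$)
$\left(7 - M{\left(0 \right)}\right) 3 + T{\left(-3,3 \cdot 6 \right)} = \left(7 - \left(3 - 4 \cdot 0^{2}\right)\right) 3 - -12 = \left(7 - \left(3 - 0\right)\right) 3 + 12 = \left(7 - \left(3 + 0\right)\right) 3 + 12 = \left(7 - 3\right) 3 + 12 = 4 \cdot 3 + 12 = 12 + 12 = 24$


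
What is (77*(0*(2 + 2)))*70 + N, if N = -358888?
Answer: -358888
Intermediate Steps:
(77*(0*(2 + 2)))*70 + N = (77*(0*(2 + 2)))*70 - 358888 = (77*(0*4))*70 - 358888 = (77*0)*70 - 358888 = 0*70 - 358888 = 0 - 358888 = -358888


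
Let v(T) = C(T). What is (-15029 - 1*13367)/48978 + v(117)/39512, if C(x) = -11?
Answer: -51023705/87964488 ≈ -0.58005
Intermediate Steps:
v(T) = -11
(-15029 - 1*13367)/48978 + v(117)/39512 = (-15029 - 1*13367)/48978 - 11/39512 = (-15029 - 13367)*(1/48978) - 11*1/39512 = -28396*1/48978 - 1/3592 = -14198/24489 - 1/3592 = -51023705/87964488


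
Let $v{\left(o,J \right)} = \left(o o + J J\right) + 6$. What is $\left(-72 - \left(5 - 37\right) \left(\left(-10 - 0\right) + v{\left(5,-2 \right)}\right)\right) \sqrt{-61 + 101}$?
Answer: $1456 \sqrt{10} \approx 4604.3$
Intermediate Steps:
$v{\left(o,J \right)} = 6 + J^{2} + o^{2}$ ($v{\left(o,J \right)} = \left(o^{2} + J^{2}\right) + 6 = \left(J^{2} + o^{2}\right) + 6 = 6 + J^{2} + o^{2}$)
$\left(-72 - \left(5 - 37\right) \left(\left(-10 - 0\right) + v{\left(5,-2 \right)}\right)\right) \sqrt{-61 + 101} = \left(-72 - \left(5 - 37\right) \left(\left(-10 - 0\right) + \left(6 + \left(-2\right)^{2} + 5^{2}\right)\right)\right) \sqrt{-61 + 101} = \left(-72 - - 32 \left(\left(-10 + 0\right) + \left(6 + 4 + 25\right)\right)\right) \sqrt{40} = \left(-72 - - 32 \left(-10 + 35\right)\right) 2 \sqrt{10} = \left(-72 - \left(-32\right) 25\right) 2 \sqrt{10} = \left(-72 - -800\right) 2 \sqrt{10} = \left(-72 + 800\right) 2 \sqrt{10} = 728 \cdot 2 \sqrt{10} = 1456 \sqrt{10}$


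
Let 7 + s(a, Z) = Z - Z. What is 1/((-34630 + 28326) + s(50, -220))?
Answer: -1/6311 ≈ -0.00015845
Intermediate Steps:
s(a, Z) = -7 (s(a, Z) = -7 + (Z - Z) = -7 + 0 = -7)
1/((-34630 + 28326) + s(50, -220)) = 1/((-34630 + 28326) - 7) = 1/(-6304 - 7) = 1/(-6311) = -1/6311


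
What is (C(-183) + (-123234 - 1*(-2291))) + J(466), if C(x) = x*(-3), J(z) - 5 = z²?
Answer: 96767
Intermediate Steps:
J(z) = 5 + z²
C(x) = -3*x
(C(-183) + (-123234 - 1*(-2291))) + J(466) = (-3*(-183) + (-123234 - 1*(-2291))) + (5 + 466²) = (549 + (-123234 + 2291)) + (5 + 217156) = (549 - 120943) + 217161 = -120394 + 217161 = 96767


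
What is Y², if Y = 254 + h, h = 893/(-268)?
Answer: 4513018041/71824 ≈ 62834.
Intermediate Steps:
h = -893/268 (h = 893*(-1/268) = -893/268 ≈ -3.3321)
Y = 67179/268 (Y = 254 - 893/268 = 67179/268 ≈ 250.67)
Y² = (67179/268)² = 4513018041/71824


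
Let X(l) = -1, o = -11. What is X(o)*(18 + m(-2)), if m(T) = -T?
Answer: -20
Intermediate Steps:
X(o)*(18 + m(-2)) = -(18 - 1*(-2)) = -(18 + 2) = -1*20 = -20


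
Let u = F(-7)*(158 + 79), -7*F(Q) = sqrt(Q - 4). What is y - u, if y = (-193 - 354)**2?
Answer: 299209 + 237*I*sqrt(11)/7 ≈ 2.9921e+5 + 112.29*I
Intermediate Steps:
F(Q) = -sqrt(-4 + Q)/7 (F(Q) = -sqrt(Q - 4)/7 = -sqrt(-4 + Q)/7)
u = -237*I*sqrt(11)/7 (u = (-sqrt(-4 - 7)/7)*(158 + 79) = -I*sqrt(11)/7*237 = -237*I*sqrt(11)/7 ≈ -112.29*I)
y = 299209 (y = (-547)**2 = 299209)
y - u = 299209 - (-237)*I*sqrt(11)/7 = 299209 + 237*I*sqrt(11)/7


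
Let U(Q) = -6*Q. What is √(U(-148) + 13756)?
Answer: 2*√3661 ≈ 121.01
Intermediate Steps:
√(U(-148) + 13756) = √(-6*(-148) + 13756) = √(888 + 13756) = √14644 = 2*√3661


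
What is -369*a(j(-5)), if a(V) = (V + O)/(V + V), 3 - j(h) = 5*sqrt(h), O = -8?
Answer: -20295/134 + 3690*I*sqrt(5)/67 ≈ -151.46 + 123.15*I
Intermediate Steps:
j(h) = 3 - 5*sqrt(h)
a(V) = (-8 + V)/(2*V) (a(V) = (V - 8)/(V + V) = (-8 + V)/((2*V)) = (-8 + V)*(1/(2*V)) = (-8 + V)/(2*V))
-369*a(j(-5)) = -369*(-8 + (3 - 5*I*sqrt(5)))/(2*(3 - 5*I*sqrt(5))) = -369*(-5 - 5*I*sqrt(5))/(2*(3 - 5*I*sqrt(5)))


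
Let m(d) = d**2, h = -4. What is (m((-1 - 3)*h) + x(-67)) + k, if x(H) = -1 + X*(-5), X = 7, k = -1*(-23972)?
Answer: 24192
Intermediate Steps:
k = 23972
x(H) = -36 (x(H) = -1 + 7*(-5) = -1 - 35 = -36)
(m((-1 - 3)*h) + x(-67)) + k = (((-1 - 3)*(-4))**2 - 36) + 23972 = ((-4*(-4))**2 - 36) + 23972 = (16**2 - 36) + 23972 = (256 - 36) + 23972 = 220 + 23972 = 24192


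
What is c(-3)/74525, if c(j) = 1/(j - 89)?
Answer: -1/6856300 ≈ -1.4585e-7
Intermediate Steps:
c(j) = 1/(-89 + j)
c(-3)/74525 = 1/(-89 - 3*74525) = (1/74525)/(-92) = -1/92*1/74525 = -1/6856300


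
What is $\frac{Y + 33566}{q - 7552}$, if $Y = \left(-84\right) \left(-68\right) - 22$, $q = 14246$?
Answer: $\frac{19628}{3347} \approx 5.8644$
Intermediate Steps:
$Y = 5690$ ($Y = 5712 - 22 = 5690$)
$\frac{Y + 33566}{q - 7552} = \frac{5690 + 33566}{14246 - 7552} = \frac{39256}{6694} = 39256 \cdot \frac{1}{6694} = \frac{19628}{3347}$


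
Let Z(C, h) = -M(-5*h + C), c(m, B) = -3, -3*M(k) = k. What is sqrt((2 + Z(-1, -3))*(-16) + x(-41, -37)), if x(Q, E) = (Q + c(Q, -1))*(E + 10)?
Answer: 2*sqrt(2433)/3 ≈ 32.884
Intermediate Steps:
M(k) = -k/3
Z(C, h) = -5*h/3 + C/3 (Z(C, h) = -(-1)*(-5*h + C)/3 = -(-1)*(C - 5*h)/3 = -(-C/3 + 5*h/3) = -5*h/3 + C/3)
x(Q, E) = (-3 + Q)*(10 + E) (x(Q, E) = (Q - 3)*(E + 10) = (-3 + Q)*(10 + E))
sqrt((2 + Z(-1, -3))*(-16) + x(-41, -37)) = sqrt((2 + (-5/3*(-3) + (1/3)*(-1)))*(-16) + (-30 - 3*(-37) + 10*(-41) - 37*(-41))) = sqrt((2 + (5 - 1/3))*(-16) + (-30 + 111 - 410 + 1517)) = sqrt((2 + 14/3)*(-16) + 1188) = sqrt((20/3)*(-16) + 1188) = sqrt(-320/3 + 1188) = sqrt(3244/3) = 2*sqrt(2433)/3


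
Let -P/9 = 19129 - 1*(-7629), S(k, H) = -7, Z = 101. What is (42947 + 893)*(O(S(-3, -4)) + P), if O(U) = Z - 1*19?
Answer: -10554041600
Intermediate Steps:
O(U) = 82 (O(U) = 101 - 1*19 = 101 - 19 = 82)
P = -240822 (P = -9*(19129 - 1*(-7629)) = -9*(19129 + 7629) = -9*26758 = -240822)
(42947 + 893)*(O(S(-3, -4)) + P) = (42947 + 893)*(82 - 240822) = 43840*(-240740) = -10554041600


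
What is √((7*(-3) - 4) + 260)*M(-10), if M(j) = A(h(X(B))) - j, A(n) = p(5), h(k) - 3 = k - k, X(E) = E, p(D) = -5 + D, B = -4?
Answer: 10*√235 ≈ 153.30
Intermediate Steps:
h(k) = 3 (h(k) = 3 + (k - k) = 3 + 0 = 3)
A(n) = 0 (A(n) = -5 + 5 = 0)
M(j) = -j (M(j) = 0 - j = -j)
√((7*(-3) - 4) + 260)*M(-10) = √((7*(-3) - 4) + 260)*(-1*(-10)) = √((-21 - 4) + 260)*10 = √(-25 + 260)*10 = √235*10 = 10*√235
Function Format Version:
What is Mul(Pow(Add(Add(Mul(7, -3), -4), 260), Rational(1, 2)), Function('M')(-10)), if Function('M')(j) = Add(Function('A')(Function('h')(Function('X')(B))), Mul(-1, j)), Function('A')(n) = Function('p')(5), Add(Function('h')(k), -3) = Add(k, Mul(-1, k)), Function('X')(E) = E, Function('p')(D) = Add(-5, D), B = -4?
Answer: Mul(10, Pow(235, Rational(1, 2))) ≈ 153.30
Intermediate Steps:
Function('h')(k) = 3 (Function('h')(k) = Add(3, Add(k, Mul(-1, k))) = Add(3, 0) = 3)
Function('A')(n) = 0 (Function('A')(n) = Add(-5, 5) = 0)
Function('M')(j) = Mul(-1, j) (Function('M')(j) = Add(0, Mul(-1, j)) = Mul(-1, j))
Mul(Pow(Add(Add(Mul(7, -3), -4), 260), Rational(1, 2)), Function('M')(-10)) = Mul(Pow(Add(Add(Mul(7, -3), -4), 260), Rational(1, 2)), Mul(-1, -10)) = Mul(Pow(Add(Add(-21, -4), 260), Rational(1, 2)), 10) = Mul(Pow(Add(-25, 260), Rational(1, 2)), 10) = Mul(Pow(235, Rational(1, 2)), 10) = Mul(10, Pow(235, Rational(1, 2)))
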